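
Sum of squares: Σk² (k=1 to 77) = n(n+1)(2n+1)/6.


n = 77
n(n+1)(2n+1)/6 = 77×78×155/6
= 930930/6 = 155155

Σk² = 155155


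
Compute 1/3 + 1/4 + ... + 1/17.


Σₖ₌3^17 1/k = 1/3 + 1/4 + 1/5 + ... + 1/17
= 23763863/12252240
≈ 1.9396

Sum = 23763863/12252240 ≈ 1.9396


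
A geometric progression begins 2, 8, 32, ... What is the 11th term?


aₙ = a₁·r^(n-1)
= 2×4^10
= 2×1048576
= 2097152

a_11 = 2097152


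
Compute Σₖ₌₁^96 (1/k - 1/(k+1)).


Telescoping: adjacent terms cancel.
= 1/1 - 1/97
= 1 - 1/97 = 96/97

Sum = 96/97


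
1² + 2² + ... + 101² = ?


n = 101
n(n+1)(2n+1)/6 = 101×102×203/6
= 2091306/6 = 348551

Σk² = 348551


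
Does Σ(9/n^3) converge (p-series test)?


p-series test: Σ c/n^p converges if p > 1, diverges if p ≤ 1 (constant c > 0 doesn't affect convergence).
p = 3
3 > 1 → CONVERGES

Converges (p = 3 > 1)


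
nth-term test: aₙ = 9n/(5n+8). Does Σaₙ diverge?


lim(n→∞) 9n/(5n+8) = 9/5 = 9/5  (divide numerator and denominator by n)
lim aₙ = 9/5 ≠ 0 → series DIVERGES

Diverges (lim aₙ = 9/5 ≠ 0)


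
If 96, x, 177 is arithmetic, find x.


AM = (96 + 177)/2 = 273/2 = 136.5

AM = 136.5


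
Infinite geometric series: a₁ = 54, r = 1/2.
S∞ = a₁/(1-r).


S∞ = a₁/(1-r) = 54/(1 - 1/2)
= 54/(1/2)
= 108

S∞ = 108


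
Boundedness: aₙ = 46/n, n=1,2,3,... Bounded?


a₁ = 46, a₂ = 46/2, a₃ = 46/3, ...
0 < aₙ ≤ 46 for all n ≥ 1
Lower bound: 0, Upper bound: 46
The sequence IS bounded

Bounded (0 < aₙ ≤ 46)


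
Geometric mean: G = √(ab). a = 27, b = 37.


GM = √(27×37) = √999 = 31.607

GM = 31.607


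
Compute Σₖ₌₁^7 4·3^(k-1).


Sₙ = 4×(3^7 - 1)/(3 - 1)
= 4×(2187 - 1)/2
= 4×2186/2
= 4372

S_7 = 4372


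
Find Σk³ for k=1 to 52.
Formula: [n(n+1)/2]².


n(n+1)/2 = 52×53/2 = 1378
Σk³ = 1378² = 1898884

Σk³ = 1898884


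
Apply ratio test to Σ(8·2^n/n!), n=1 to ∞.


aₙ = 8·2^n/n!
a_{n+1}/aₙ = 2^(n+1)/(n+1)! × n!/2^n  (constant 8 cancels)
= 2/(n+1)
L = lim(n→∞) 2/(n+1) = 0
L < 1 → series CONVERGES

Converges (ratio test: L = 0 < 1)


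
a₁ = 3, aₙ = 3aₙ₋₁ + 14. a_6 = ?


Computing step by step:
a_1 = 3
a_2 = 23
a_3 = 83
a_4 = 263
a_5 = 803
a_6 = 2423


a_6 = 2423


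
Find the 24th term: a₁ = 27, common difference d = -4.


aₙ = a₁ + (n-1)d
= 27 + (24-1)×-4
= 27 - 92
= -65

a_24 = -65


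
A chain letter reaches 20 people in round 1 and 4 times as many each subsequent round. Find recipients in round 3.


aₙ = a₁·r^(n-1)
= 20×4^2
= 20×16
= 320

a_3 = 320


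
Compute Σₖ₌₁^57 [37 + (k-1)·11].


aₙ = 37 + (57-1)×11 = 653
Sₙ = n(a₁+aₙ)/2 = 57×(37+653)/2
= 57×690/2 = 19665

S_57 = 19665


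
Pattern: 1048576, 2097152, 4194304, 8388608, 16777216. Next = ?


Pattern: powers of 2: 2ⁿ
Terms: 1048576, 2097152, 4194304, 8388608, 16777216
Next term = 33554432

Next term = 33554432


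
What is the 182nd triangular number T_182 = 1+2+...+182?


n(n+1)/2 = 182×183/2 = 33306/2 = 16653

Σk = 16653


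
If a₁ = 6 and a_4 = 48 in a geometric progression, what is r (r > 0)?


r^(n-1) = aₙ/a₁
r^3 = 48/6 = 8
r = 8^(1/3)
= 2

r = 2


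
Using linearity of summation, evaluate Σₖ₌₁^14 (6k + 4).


Σ(6k+4) = 6·Σk + 4·n
= 6·105 + 4·14
= 630 + 56 = 686

Σ = 686


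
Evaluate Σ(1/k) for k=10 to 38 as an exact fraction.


Σₖ₌10^38 1/k = 1/10 + 1/11 + 1/12 + ... + 1/38
= 97070223234499/69388720221600
≈ 1.3989

Sum = 97070223234499/69388720221600 ≈ 1.3989


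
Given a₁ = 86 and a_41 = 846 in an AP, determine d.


d = (aₙ - a₁)/(n-1)
= (846 - 86)/(41-1)
= 760/40 = 19

d = 19


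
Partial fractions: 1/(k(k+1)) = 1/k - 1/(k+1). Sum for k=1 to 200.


1/(k(k+1)) = 1/k - 1/(k+1) (partial fractions)
Telescoping: Σ = 1 - 1/201 = 200/201

Sum = 200/201


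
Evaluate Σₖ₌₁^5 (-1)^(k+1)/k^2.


S = 1 - 1/4 + 1/9 - 1/16 + 1/25
= 0.8386
(Full series converges to +π²/12 ≈ +0.8225)

S_5 = 0.8386


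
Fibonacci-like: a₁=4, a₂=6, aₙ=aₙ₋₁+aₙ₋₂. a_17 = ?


Computing iteratively: 4, 6, 10, 16, 26, 42, 68, 110, 178, 288, 466, 754, ...
a_17 = 8362

a_17 = 8362


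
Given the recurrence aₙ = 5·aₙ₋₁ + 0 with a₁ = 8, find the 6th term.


Computing step by step:
a_1 = 8
a_2 = 40
a_3 = 200
a_4 = 1000
a_5 = 5000
a_6 = 25000


a_6 = 25000


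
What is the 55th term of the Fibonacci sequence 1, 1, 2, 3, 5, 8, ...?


Fibonacci sequence: 1, 1, 2, 3, 5, 8, 13, 21, 34, 55, 89, ...
F(55) = 139583862445

F(55) = 139583862445


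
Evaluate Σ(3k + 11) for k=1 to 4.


Σ(3k+11) = 3·Σk + 11·n
= 3·10 + 11·4
= 30 + 44 = 74

Σ = 74


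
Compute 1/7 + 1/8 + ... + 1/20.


Σₖ₌7^20 1/k = 1/7 + 1/8 + 1/9 + ... + 1/20
= 89061751/77597520
≈ 1.1477

Sum = 89061751/77597520 ≈ 1.1477


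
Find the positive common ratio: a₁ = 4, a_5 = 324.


r^(n-1) = aₙ/a₁
r^4 = 324/4 = 81
r = 81^(1/4)
= ±3; taking r > 0 gives r = 3

r = 3


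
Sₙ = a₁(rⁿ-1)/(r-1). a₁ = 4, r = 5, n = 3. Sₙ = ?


Sₙ = 4×(5^3 - 1)/(5 - 1)
= 4×(125 - 1)/4
= 4×124/4
= 124

S_3 = 124


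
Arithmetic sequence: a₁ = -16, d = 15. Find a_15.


aₙ = a₁ + (n-1)d
= -16 + (15-1)×15
= -16 + 210
= 194

a_15 = 194


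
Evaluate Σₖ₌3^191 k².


Σₖ₌3^191 k² = Σₖ₌₁^191 k² − Σₖ₌₁^2 k²
= 191·192·383/6 − 2·3·5/6
= 2340896 − 5 = 2340891

Σk² = 2340891


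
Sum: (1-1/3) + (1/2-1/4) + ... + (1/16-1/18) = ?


Telescoping with gap 2: two head and two tail terms survive.
= (1 + 1/2) - (1/17 + 1/18)
= 3/2 - 1/17 - 1/18 = 212/153

Sum = 212/153


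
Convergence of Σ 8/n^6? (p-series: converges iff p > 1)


p-series test: Σ c/n^p converges if p > 1, diverges if p ≤ 1 (constant c > 0 doesn't affect convergence).
p = 6
6 > 1 → CONVERGES

Converges (p = 6 > 1)


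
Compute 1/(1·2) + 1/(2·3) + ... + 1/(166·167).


1/(k(k+1)) = 1/k - 1/(k+1) (partial fractions)
Telescoping: Σ = 1 - 1/167 = 166/167

Sum = 166/167


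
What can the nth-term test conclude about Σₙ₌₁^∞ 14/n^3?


lim(n→∞) 14/n^3 = 0
lim aₙ = 0 → nth-term test is INCONCLUSIVE
(Need other tests; this is actually a convergent p-series with p=3 > 1)

Inconclusive (lim aₙ = 0; need another test)


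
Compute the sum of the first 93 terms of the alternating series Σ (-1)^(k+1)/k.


S = 1 - 1/2 + 1/3 - 1/4 + 1/5 - 1/6 + 1/7 - 1/8 ± ...
= 0.6985
(Full series converges to +ln(2) ≈ +0.6931)

S_93 = 0.6985


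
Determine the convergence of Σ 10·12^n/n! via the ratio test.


aₙ = 10·12^n/n!
a_{n+1}/aₙ = 12^(n+1)/(n+1)! × n!/12^n  (constant 10 cancels)
= 12/(n+1)
L = lim(n→∞) 12/(n+1) = 0
L < 1 → series CONVERGES

Converges (ratio test: L = 0 < 1)


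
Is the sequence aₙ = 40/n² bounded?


a₁ = 40, a₂ = 40/4, a₃ = 40/9, ...
0 < aₙ ≤ 40 for all n ≥ 1
The sequence IS bounded

Bounded (0 < aₙ ≤ 40)


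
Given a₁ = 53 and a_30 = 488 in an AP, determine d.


d = (aₙ - a₁)/(n-1)
= (488 - 53)/(30-1)
= 435/29 = 15

d = 15


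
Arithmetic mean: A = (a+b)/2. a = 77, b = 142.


AM = (77 + 142)/2 = 219/2 = 109.5

AM = 109.5


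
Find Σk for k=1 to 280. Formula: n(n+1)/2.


n(n+1)/2 = 280×281/2 = 78680/2 = 39340

Σk = 39340


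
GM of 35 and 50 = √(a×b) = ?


GM = √(35×50) = √1750 = 41.833

GM = 41.833


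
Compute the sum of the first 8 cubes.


n(n+1)/2 = 8×9/2 = 36
Σk³ = 36² = 1296

Σk³ = 1296


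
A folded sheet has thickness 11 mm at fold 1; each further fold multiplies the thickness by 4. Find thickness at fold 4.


aₙ = a₁·r^(n-1)
= 11×4^3
= 11×64
= 704

a_4 = 704


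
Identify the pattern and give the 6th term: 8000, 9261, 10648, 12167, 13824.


Pattern: perfect cubes: n³
Terms: 8000, 9261, 10648, 12167, 13824
Next term = 15625

Next term = 15625


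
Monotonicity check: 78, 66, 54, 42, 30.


Differences: -12, -12, -12, -12
All differences < 0 → strictly DECREASING

Monotonically decreasing


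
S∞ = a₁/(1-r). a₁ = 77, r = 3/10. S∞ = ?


S∞ = a₁/(1-r) = 77/(1 - 3/10)
= 77/(7/10)
= 110

S∞ = 110


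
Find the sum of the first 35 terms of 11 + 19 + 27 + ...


aₙ = 11 + (35-1)×8 = 283
Sₙ = n(a₁+aₙ)/2 = 35×(11+283)/2
= 35×294/2 = 5145

S_35 = 5145


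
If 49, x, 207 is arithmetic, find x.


AM = (49 + 207)/2 = 256/2 = 128

AM = 128


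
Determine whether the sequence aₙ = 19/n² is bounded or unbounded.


a₁ = 19, a₂ = 19/4, a₃ = 19/9, ...
0 < aₙ ≤ 19 for all n ≥ 1
The sequence IS bounded

Bounded (0 < aₙ ≤ 19)


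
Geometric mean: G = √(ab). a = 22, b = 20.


GM = √(22×20) = √440 = 20.9762

GM = 20.9762


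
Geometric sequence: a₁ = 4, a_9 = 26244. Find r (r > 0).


r^(n-1) = aₙ/a₁
r^8 = 26244/4 = 6561
r = 6561^(1/8)
= ±3; taking r > 0 gives r = 3

r = 3


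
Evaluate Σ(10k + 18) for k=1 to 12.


Σ(10k+18) = 10·Σk + 18·n
= 10·78 + 18·12
= 780 + 216 = 996

Σ = 996


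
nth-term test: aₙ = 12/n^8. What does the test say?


lim(n→∞) 12/n^8 = 0
lim aₙ = 0 → nth-term test is INCONCLUSIVE
(Need other tests; this is actually a convergent p-series with p=8 > 1)

Inconclusive (lim aₙ = 0; need another test)


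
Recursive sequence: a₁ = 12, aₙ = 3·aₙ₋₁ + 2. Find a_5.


Computing step by step:
a_1 = 12
a_2 = 38
a_3 = 116
a_4 = 350
a_5 = 1052


a_5 = 1052


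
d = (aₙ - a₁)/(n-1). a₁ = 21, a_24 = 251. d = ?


d = (aₙ - a₁)/(n-1)
= (251 - 21)/(24-1)
= 230/23 = 10

d = 10


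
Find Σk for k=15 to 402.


Σₖ₌15^402 k = Σₖ₌₁^402 k − Σₖ₌₁^14 k
= 402·403/2 − 14·15/2
= 81003 − 105 = 80898

Σk = 80898


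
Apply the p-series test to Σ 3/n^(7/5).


p-series test: Σ c/n^p converges if p > 1, diverges if p ≤ 1 (constant c > 0 doesn't affect convergence).
p = 7/5
7/5 > 1 → CONVERGES

Converges (p = 7/5 > 1)


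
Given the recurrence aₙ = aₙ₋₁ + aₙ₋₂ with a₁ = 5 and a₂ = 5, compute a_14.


Computing iteratively: 5, 5, 10, 15, 25, 40, 65, 105, 170, 275, 445, 720, ...
a_14 = 1885

a_14 = 1885


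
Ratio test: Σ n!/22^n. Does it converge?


aₙ = n!/22^n
a_{n+1}/aₙ = (n+1)!/22^(n+1) × 22^n/n!
= (n+1)/22
L = lim(n→∞) (n+1)/22 = ∞
L > 1 → series DIVERGES

Diverges (ratio test: L = ∞ > 1)


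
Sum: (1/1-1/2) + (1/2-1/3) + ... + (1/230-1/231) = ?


Telescoping: adjacent terms cancel.
= 1/1 - 1/231
= 1 - 1/231 = 230/231

Sum = 230/231


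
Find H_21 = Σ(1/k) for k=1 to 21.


H_21 = 1/1 + 1/2 + 1/3 + ... + 1/21
= 18858053/5173168
≈ 3.6454

H_21 = 18858053/5173168 ≈ 3.6454


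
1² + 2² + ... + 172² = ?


n = 172
n(n+1)(2n+1)/6 = 172×173×345/6
= 10265820/6 = 1710970

Σk² = 1710970


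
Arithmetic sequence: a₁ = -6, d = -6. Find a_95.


aₙ = a₁ + (n-1)d
= -6 + (95-1)×-6
= -6 - 564
= -570

a_95 = -570


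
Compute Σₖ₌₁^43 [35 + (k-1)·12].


aₙ = 35 + (43-1)×12 = 539
Sₙ = n(a₁+aₙ)/2 = 43×(35+539)/2
= 43×574/2 = 12341

S_43 = 12341


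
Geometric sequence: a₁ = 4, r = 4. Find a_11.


aₙ = a₁·r^(n-1)
= 4×4^10
= 4×1048576
= 4194304

a_11 = 4194304


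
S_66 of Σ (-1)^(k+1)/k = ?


S = 1 - 1/2 + 1/3 - 1/4 + 1/5 - 1/6 + 1/7 - 1/8 ± ...
= 0.6856
(Full series converges to +ln(2) ≈ +0.6931)

S_66 = 0.6856


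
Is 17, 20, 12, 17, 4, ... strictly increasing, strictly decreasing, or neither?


Differences: 3, -8, 5, -13
Difference at position 1 is +3 (> 0) but position 2 is -8 (< 0) — sequence both rises and falls
→ NOT monotonic

Not monotonic


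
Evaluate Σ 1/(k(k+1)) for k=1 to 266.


1/(k(k+1)) = 1/k - 1/(k+1) (partial fractions)
Telescoping: Σ = 1 - 1/267 = 266/267

Sum = 266/267


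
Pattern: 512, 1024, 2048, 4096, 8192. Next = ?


Pattern: powers of 2: 2ⁿ
Terms: 512, 1024, 2048, 4096, 8192
Next term = 16384

Next term = 16384


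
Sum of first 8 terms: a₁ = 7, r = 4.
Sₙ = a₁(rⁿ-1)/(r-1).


Sₙ = 7×(4^8 - 1)/(4 - 1)
= 7×(65536 - 1)/3
= 7×65535/3
= 152915

S_8 = 152915


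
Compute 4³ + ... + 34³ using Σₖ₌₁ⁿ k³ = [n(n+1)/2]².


Σₖ₌4^34 k³ = [34·35/2]² − [3·4/2]²
= 354025 − 36 = 353989

Σk³ = 353989


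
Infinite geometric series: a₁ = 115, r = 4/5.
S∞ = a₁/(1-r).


S∞ = a₁/(1-r) = 115/(1 - 4/5)
= 115/(1/5)
= 575

S∞ = 575


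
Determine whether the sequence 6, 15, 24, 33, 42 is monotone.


Differences: 9, 9, 9, 9
All differences > 0 → strictly INCREASING

Monotonically increasing


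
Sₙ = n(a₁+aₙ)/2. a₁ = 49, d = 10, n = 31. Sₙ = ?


aₙ = 49 + (31-1)×10 = 349
Sₙ = n(a₁+aₙ)/2 = 31×(49+349)/2
= 31×398/2 = 6169

S_31 = 6169


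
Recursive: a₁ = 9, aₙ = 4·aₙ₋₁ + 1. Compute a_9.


Computing step by step:
a_1 = 9
a_2 = 37
a_3 = 149
a_4 = 597
a_5 = 2389
a_6 = 9557
a_7 = 38229
a_8 = 152917
a_9 = 611669


a_9 = 611669


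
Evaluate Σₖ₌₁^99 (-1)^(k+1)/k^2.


S = 1 - 1/4 + 1/9 - 1/16 + 1/25 - 1/36 + 1/49 - 1/64 ± ...
= 0.8225
(Full series converges to +π²/12 ≈ +0.8225)

S_99 = 0.8225


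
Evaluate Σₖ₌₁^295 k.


n(n+1)/2 = 295×296/2 = 87320/2 = 43660

Σk = 43660


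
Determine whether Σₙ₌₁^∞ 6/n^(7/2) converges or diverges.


p-series test: Σ c/n^p converges if p > 1, diverges if p ≤ 1 (constant c > 0 doesn't affect convergence).
p = 7/2
7/2 > 1 → CONVERGES

Converges (p = 7/2 > 1)


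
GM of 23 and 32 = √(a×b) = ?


GM = √(23×32) = √736 = 27.1293

GM = 27.1293


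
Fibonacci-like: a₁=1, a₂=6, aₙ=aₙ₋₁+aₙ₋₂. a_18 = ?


Computing iteratively: 1, 6, 7, 13, 20, 33, 53, 86, 139, 225, 364, 589, ...
a_18 = 10569

a_18 = 10569


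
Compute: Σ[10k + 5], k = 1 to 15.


Σ(10k+5) = 10·Σk + 5·n
= 10·120 + 5·15
= 1200 + 75 = 1275

Σ = 1275


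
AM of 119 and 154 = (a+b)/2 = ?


AM = (119 + 154)/2 = 273/2 = 136.5

AM = 136.5


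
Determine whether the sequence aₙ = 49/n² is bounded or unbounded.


a₁ = 49, a₂ = 49/4, a₃ = 49/9, ...
0 < aₙ ≤ 49 for all n ≥ 1
The sequence IS bounded

Bounded (0 < aₙ ≤ 49)


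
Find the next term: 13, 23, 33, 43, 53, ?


Pattern: arithmetic (d=10)
Terms: 13, 23, 33, 43, 53
Next term = 63

Next term = 63


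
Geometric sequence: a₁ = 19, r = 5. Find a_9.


aₙ = a₁·r^(n-1)
= 19×5^8
= 19×390625
= 7421875

a_9 = 7421875


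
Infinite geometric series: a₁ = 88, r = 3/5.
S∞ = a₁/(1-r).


S∞ = a₁/(1-r) = 88/(1 - 3/5)
= 88/(2/5)
= 220

S∞ = 220


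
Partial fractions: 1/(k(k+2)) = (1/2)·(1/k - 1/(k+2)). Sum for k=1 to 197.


1/(k(k+2)) = (1/2)·(1/k - 1/(k+2)) (partial fractions)
Telescoping: Σ = (1/2)·(1 + 1/2 - 1/198 - 1/199) = 29353/39402

Sum = 29353/39402


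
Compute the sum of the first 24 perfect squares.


n = 24
n(n+1)(2n+1)/6 = 24×25×49/6
= 29400/6 = 4900

Σk² = 4900


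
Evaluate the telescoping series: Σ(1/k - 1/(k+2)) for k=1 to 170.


Telescoping with gap 2: two head and two tail terms survive.
= (1 + 1/2) - (1/171 + 1/172)
= 3/2 - 1/171 - 1/172 = 43775/29412

Sum = 43775/29412


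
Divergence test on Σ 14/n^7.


lim(n→∞) 14/n^7 = 0
lim aₙ = 0 → nth-term test is INCONCLUSIVE
(Need other tests; this is actually a convergent p-series with p=7 > 1)

Inconclusive (lim aₙ = 0; need another test)


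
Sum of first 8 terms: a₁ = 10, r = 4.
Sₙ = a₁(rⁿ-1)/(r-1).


Sₙ = 10×(4^8 - 1)/(4 - 1)
= 10×(65536 - 1)/3
= 10×65535/3
= 218450

S_8 = 218450


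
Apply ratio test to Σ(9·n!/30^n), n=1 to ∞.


aₙ = 9·n!/30^n
a_{n+1}/aₙ = (n+1)!/30^(n+1) × 30^n/n!  (constant 9 cancels)
= (n+1)/30
L = lim(n→∞) (n+1)/30 = ∞
L > 1 → series DIVERGES

Diverges (ratio test: L = ∞ > 1)


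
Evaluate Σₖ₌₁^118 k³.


n(n+1)/2 = 118×119/2 = 7021
Σk³ = 7021² = 49294441

Σk³ = 49294441


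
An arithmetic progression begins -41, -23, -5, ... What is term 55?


aₙ = a₁ + (n-1)d
= -41 + (55-1)×18
= -41 + 972
= 931

a_55 = 931


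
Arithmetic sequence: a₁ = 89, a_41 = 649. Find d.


d = (aₙ - a₁)/(n-1)
= (649 - 89)/(41-1)
= 560/40 = 14

d = 14


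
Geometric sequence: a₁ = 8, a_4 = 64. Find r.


r^(n-1) = aₙ/a₁
r^3 = 64/8 = 8
r = 8^(1/3)
= 2

r = 2


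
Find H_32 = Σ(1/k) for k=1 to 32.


H_32 = 1/1 + 1/2 + 1/3 + ... + 1/32
= 586061125622639/144403552893600
≈ 4.0585

H_32 = 586061125622639/144403552893600 ≈ 4.0585


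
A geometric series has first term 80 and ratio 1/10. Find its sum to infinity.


S∞ = a₁/(1-r) = 80/(1 - 1/10)
= 80/(9/10)
= 800/9

S∞ = 800/9


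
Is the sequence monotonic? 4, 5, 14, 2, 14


Differences: 1, 9, -12, 12
Difference at position 1 is +1 (> 0) but position 3 is -12 (< 0) — sequence both rises and falls
→ NOT monotonic

Not monotonic


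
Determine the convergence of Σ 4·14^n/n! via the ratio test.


aₙ = 4·14^n/n!
a_{n+1}/aₙ = 14^(n+1)/(n+1)! × n!/14^n  (constant 4 cancels)
= 14/(n+1)
L = lim(n→∞) 14/(n+1) = 0
L < 1 → series CONVERGES

Converges (ratio test: L = 0 < 1)


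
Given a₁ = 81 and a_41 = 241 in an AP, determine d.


d = (aₙ - a₁)/(n-1)
= (241 - 81)/(41-1)
= 160/40 = 4

d = 4


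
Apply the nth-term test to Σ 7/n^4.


lim(n→∞) 7/n^4 = 0
lim aₙ = 0 → nth-term test is INCONCLUSIVE
(Need other tests; this is actually a convergent p-series with p=4 > 1)

Inconclusive (lim aₙ = 0; need another test)


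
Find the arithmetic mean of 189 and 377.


AM = (189 + 377)/2 = 566/2 = 283

AM = 283


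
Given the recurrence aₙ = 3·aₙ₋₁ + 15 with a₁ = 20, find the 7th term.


Computing step by step:
a_1 = 20
a_2 = 75
a_3 = 240
a_4 = 735
a_5 = 2220
a_6 = 6675
a_7 = 20040


a_7 = 20040


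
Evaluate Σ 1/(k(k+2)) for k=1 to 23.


1/(k(k+2)) = (1/2)·(1/k - 1/(k+2)) (partial fractions)
Telescoping: Σ = (1/2)·(1 + 1/2 - 1/24 - 1/25) = 851/1200

Sum = 851/1200


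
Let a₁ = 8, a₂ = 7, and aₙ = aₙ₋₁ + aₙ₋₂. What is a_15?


Computing iteratively: 8, 7, 15, 22, 37, 59, 96, 155, 251, 406, 657, 1063, ...
a_15 = 4503

a_15 = 4503


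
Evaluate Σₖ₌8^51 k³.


Σₖ₌8^51 k³ = [51·52/2]² − [7·8/2]²
= 1758276 − 784 = 1757492

Σk³ = 1757492


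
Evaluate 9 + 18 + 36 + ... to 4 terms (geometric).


Sₙ = 9×(2^4 - 1)/(2 - 1)
= 9×(16 - 1)/1
= 9×15/1
= 135

S_4 = 135


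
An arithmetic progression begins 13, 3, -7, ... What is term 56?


aₙ = a₁ + (n-1)d
= 13 + (56-1)×-10
= 13 - 550
= -537

a_56 = -537


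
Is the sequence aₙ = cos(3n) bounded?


For all n, -1 ≤ cos(3n) ≤ 1, so -1 ≤ cos(3n) ≤ 1
Lower bound: -1, Upper bound: 1
The sequence IS bounded

Bounded (-1 ≤ aₙ ≤ 1)


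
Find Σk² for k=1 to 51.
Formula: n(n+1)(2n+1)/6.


n = 51
n(n+1)(2n+1)/6 = 51×52×103/6
= 273156/6 = 45526

Σk² = 45526


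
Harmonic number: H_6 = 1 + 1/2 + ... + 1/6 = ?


H_6 = 1/1 + 1/2 + 1/3 + 1/4 + 1/5 + 1/6
= 49/20
≈ 2.45

H_6 = 49/20 ≈ 2.45


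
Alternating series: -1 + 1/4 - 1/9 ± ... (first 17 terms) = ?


S = -1 + 1/4 - 1/9 + 1/16 - 1/25 + 1/36 - 1/49 + 1/64 ± ...
= -0.8241
(Full series converges to -π²/12 ≈ -0.8225)

S_17 = -0.8241


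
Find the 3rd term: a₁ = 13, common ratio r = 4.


aₙ = a₁·r^(n-1)
= 13×4^2
= 13×16
= 208

a_3 = 208


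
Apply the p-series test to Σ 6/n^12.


p-series test: Σ c/n^p converges if p > 1, diverges if p ≤ 1 (constant c > 0 doesn't affect convergence).
p = 12
12 > 1 → CONVERGES

Converges (p = 12 > 1)


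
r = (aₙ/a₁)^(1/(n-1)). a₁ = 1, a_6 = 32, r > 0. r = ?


r^(n-1) = aₙ/a₁
r^5 = 32/1 = 32
r = 32^(1/5)
= 2

r = 2


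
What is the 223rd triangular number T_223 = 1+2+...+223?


n(n+1)/2 = 223×224/2 = 49952/2 = 24976

Σk = 24976


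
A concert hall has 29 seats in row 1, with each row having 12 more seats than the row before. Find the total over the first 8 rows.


aₙ = 29 + (8-1)×12 = 113
Sₙ = n(a₁+aₙ)/2 = 8×(29+113)/2
= 8×142/2 = 568

S_8 = 568


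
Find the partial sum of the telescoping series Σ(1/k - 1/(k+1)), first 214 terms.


Telescoping: adjacent terms cancel.
= 1/1 - 1/215
= 1 - 1/215 = 214/215

Sum = 214/215


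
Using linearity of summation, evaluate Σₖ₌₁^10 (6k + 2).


Σ(6k+2) = 6·Σk + 2·n
= 6·55 + 2·10
= 330 + 20 = 350

Σ = 350


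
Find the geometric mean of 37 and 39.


GM = √(37×39) = √1443 = 37.9868

GM = 37.9868


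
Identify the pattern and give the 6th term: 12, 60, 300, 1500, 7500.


Pattern: geometric (r=5)
Terms: 12, 60, 300, 1500, 7500
Next term = 37500

Next term = 37500


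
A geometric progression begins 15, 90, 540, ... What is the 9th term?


aₙ = a₁·r^(n-1)
= 15×6^8
= 15×1679616
= 25194240

a_9 = 25194240


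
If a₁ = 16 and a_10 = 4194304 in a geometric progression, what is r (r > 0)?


r^(n-1) = aₙ/a₁
r^9 = 4194304/16 = 262144
r = 262144^(1/9)
= 4

r = 4


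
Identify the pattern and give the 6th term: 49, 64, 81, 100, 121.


Pattern: perfect squares: n²
Terms: 49, 64, 81, 100, 121
Next term = 144

Next term = 144


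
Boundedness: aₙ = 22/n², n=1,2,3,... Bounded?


a₁ = 22, a₂ = 22/4, a₃ = 22/9, ...
0 < aₙ ≤ 22 for all n ≥ 1
The sequence IS bounded

Bounded (0 < aₙ ≤ 22)


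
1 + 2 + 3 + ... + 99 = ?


n(n+1)/2 = 99×100/2 = 9900/2 = 4950

Σk = 4950


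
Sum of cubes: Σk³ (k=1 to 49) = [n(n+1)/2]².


n(n+1)/2 = 49×50/2 = 1225
Σk³ = 1225² = 1500625

Σk³ = 1500625


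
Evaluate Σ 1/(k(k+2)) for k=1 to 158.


1/(k(k+2)) = (1/2)·(1/k - 1/(k+2)) (partial fractions)
Telescoping: Σ = (1/2)·(1 + 1/2 - 1/159 - 1/160) = 37841/50880

Sum = 37841/50880


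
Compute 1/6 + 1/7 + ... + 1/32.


Σₖ₌6^32 1/k = 1/6 + 1/7 + 1/8 + ... + 1/32
= 256339679848919/144403552893600
≈ 1.7752

Sum = 256339679848919/144403552893600 ≈ 1.7752


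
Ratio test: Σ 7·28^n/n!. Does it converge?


aₙ = 7·28^n/n!
a_{n+1}/aₙ = 28^(n+1)/(n+1)! × n!/28^n  (constant 7 cancels)
= 28/(n+1)
L = lim(n→∞) 28/(n+1) = 0
L < 1 → series CONVERGES

Converges (ratio test: L = 0 < 1)


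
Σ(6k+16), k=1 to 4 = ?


Σ(6k+16) = 6·Σk + 16·n
= 6·10 + 16·4
= 60 + 64 = 124

Σ = 124


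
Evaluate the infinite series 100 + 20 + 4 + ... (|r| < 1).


S∞ = a₁/(1-r) = 100/(1 - 1/5)
= 100/(4/5)
= 125

S∞ = 125


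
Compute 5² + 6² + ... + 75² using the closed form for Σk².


Σₖ₌5^75 k² = Σₖ₌₁^75 k² − Σₖ₌₁^4 k²
= 75·76·151/6 − 4·5·9/6
= 143450 − 30 = 143420

Σk² = 143420


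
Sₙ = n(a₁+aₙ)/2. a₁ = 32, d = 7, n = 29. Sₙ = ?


aₙ = 32 + (29-1)×7 = 228
Sₙ = n(a₁+aₙ)/2 = 29×(32+228)/2
= 29×260/2 = 3770

S_29 = 3770


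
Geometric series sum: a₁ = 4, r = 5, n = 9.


Sₙ = 4×(5^9 - 1)/(5 - 1)
= 4×(1953125 - 1)/4
= 4×1953124/4
= 1953124

S_9 = 1953124


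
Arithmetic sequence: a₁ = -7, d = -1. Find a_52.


aₙ = a₁ + (n-1)d
= -7 + (52-1)×-1
= -7 - 51
= -58

a_52 = -58


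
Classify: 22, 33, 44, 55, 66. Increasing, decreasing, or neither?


Differences: 11, 11, 11, 11
All differences > 0 → strictly INCREASING

Monotonically increasing


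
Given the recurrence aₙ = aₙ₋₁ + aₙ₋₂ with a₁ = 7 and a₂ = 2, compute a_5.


Computing iteratively: 7, 2, 9, 11, 20
a_5 = 20

a_5 = 20


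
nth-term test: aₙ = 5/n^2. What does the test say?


lim(n→∞) 5/n^2 = 0
lim aₙ = 0 → nth-term test is INCONCLUSIVE
(Need other tests; this is actually a convergent p-series with p=2 > 1)

Inconclusive (lim aₙ = 0; need another test)


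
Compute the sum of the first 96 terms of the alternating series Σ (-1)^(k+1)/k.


S = 1 - 1/2 + 1/3 - 1/4 + 1/5 - 1/6 + 1/7 - 1/8 ± ...
= 0.688
(Full series converges to +ln(2) ≈ +0.6931)

S_96 = 0.688


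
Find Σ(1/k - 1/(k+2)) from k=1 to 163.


Telescoping with gap 2: two head and two tail terms survive.
= (1 + 1/2) - (1/164 + 1/165)
= 3/2 - 1/164 - 1/165 = 40261/27060

Sum = 40261/27060


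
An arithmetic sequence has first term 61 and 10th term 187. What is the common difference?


d = (aₙ - a₁)/(n-1)
= (187 - 61)/(10-1)
= 126/9 = 14

d = 14


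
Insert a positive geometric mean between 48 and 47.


GM = √(48×47) = √2256 = 47.4974

GM = 47.4974


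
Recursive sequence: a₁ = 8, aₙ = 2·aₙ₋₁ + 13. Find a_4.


Computing step by step:
a_1 = 8
a_2 = 29
a_3 = 71
a_4 = 155


a_4 = 155


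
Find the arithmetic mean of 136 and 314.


AM = (136 + 314)/2 = 450/2 = 225

AM = 225


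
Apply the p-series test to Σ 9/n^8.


p-series test: Σ c/n^p converges if p > 1, diverges if p ≤ 1 (constant c > 0 doesn't affect convergence).
p = 8
8 > 1 → CONVERGES

Converges (p = 8 > 1)


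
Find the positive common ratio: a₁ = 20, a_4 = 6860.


r^(n-1) = aₙ/a₁
r^3 = 6860/20 = 343
r = 343^(1/3)
= 7

r = 7


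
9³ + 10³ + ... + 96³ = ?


Σₖ₌9^96 k³ = [96·97/2]² − [8·9/2]²
= 21678336 − 1296 = 21677040

Σk³ = 21677040


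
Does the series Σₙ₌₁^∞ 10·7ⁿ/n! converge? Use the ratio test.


aₙ = 10·7^n/n!
a_{n+1}/aₙ = 7^(n+1)/(n+1)! × n!/7^n  (constant 10 cancels)
= 7/(n+1)
L = lim(n→∞) 7/(n+1) = 0
L < 1 → series CONVERGES

Converges (ratio test: L = 0 < 1)


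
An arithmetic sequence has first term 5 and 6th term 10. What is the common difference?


d = (aₙ - a₁)/(n-1)
= (10 - 5)/(6-1)
= 5/5 = 1

d = 1


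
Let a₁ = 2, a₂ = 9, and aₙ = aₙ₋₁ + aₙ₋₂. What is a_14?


Computing iteratively: 2, 9, 11, 20, 31, 51, 82, 133, 215, 348, 563, 911, ...
a_14 = 2385

a_14 = 2385


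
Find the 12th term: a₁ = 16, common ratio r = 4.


aₙ = a₁·r^(n-1)
= 16×4^11
= 16×4194304
= 67108864

a_12 = 67108864


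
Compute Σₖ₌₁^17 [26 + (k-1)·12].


aₙ = 26 + (17-1)×12 = 218
Sₙ = n(a₁+aₙ)/2 = 17×(26+218)/2
= 17×244/2 = 2074

S_17 = 2074


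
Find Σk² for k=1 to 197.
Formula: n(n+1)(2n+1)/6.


n = 197
n(n+1)(2n+1)/6 = 197×198×395/6
= 15407370/6 = 2567895

Σk² = 2567895


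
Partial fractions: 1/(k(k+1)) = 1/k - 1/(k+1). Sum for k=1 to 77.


1/(k(k+1)) = 1/k - 1/(k+1) (partial fractions)
Telescoping: Σ = 1 - 1/78 = 77/78

Sum = 77/78


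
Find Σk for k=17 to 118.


Σₖ₌17^118 k = Σₖ₌₁^118 k − Σₖ₌₁^16 k
= 118·119/2 − 16·17/2
= 7021 − 136 = 6885

Σk = 6885


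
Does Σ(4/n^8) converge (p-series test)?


p-series test: Σ c/n^p converges if p > 1, diverges if p ≤ 1 (constant c > 0 doesn't affect convergence).
p = 8
8 > 1 → CONVERGES

Converges (p = 8 > 1)


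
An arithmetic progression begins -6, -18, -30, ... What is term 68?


aₙ = a₁ + (n-1)d
= -6 + (68-1)×-12
= -6 - 804
= -810

a_68 = -810


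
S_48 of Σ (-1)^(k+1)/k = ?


S = 1 - 1/2 + 1/3 - 1/4 + 1/5 - 1/6 + 1/7 - 1/8 ± ...
= 0.6828
(Full series converges to +ln(2) ≈ +0.6931)

S_48 = 0.6828


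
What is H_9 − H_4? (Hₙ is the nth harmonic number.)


Σₖ₌5^9 1/k = 1/5 + 1/6 + 1/7 + 1/8 + 1/9
= 1879/2520
≈ 0.7456

Sum = 1879/2520 ≈ 0.7456


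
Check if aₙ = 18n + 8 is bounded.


aₙ = 18n + 8 → as n→∞, aₙ→∞
No finite upper bound exists
The sequence is UNBOUNDED

Unbounded (aₙ → ∞ as n → ∞)


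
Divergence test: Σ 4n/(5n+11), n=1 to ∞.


lim(n→∞) 4n/(5n+11) = 4/5 = 4/5  (divide numerator and denominator by n)
lim aₙ = 4/5 ≠ 0 → series DIVERGES

Diverges (lim aₙ = 4/5 ≠ 0)


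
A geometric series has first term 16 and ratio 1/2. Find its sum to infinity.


S∞ = a₁/(1-r) = 16/(1 - 1/2)
= 16/(1/2)
= 32

S∞ = 32


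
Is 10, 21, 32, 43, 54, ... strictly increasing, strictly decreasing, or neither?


Differences: 11, 11, 11, 11
All differences > 0 → strictly INCREASING

Monotonically increasing


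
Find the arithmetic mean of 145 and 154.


AM = (145 + 154)/2 = 299/2 = 149.5

AM = 149.5


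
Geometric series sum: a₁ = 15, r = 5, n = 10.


Sₙ = 15×(5^10 - 1)/(5 - 1)
= 15×(9765625 - 1)/4
= 15×9765624/4
= 36621090

S_10 = 36621090


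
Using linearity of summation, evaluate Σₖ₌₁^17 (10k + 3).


Σ(10k+3) = 10·Σk + 3·n
= 10·153 + 3·17
= 1530 + 51 = 1581

Σ = 1581


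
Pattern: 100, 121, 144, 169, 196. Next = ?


Pattern: perfect squares: n²
Terms: 100, 121, 144, 169, 196
Next term = 225

Next term = 225


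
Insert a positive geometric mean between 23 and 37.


GM = √(23×37) = √851 = 29.1719

GM = 29.1719


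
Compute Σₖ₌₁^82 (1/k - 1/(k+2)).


Telescoping with gap 2: two head and two tail terms survive.
= (1 + 1/2) - (1/83 + 1/84)
= 3/2 - 1/83 - 1/84 = 10291/6972

Sum = 10291/6972


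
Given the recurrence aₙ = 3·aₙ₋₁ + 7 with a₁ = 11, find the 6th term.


Computing step by step:
a_1 = 11
a_2 = 40
a_3 = 127
a_4 = 388
a_5 = 1171
a_6 = 3520


a_6 = 3520


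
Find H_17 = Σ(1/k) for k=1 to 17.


H_17 = 1/1 + 1/2 + 1/3 + ... + 1/17
= 42142223/12252240
≈ 3.4396

H_17 = 42142223/12252240 ≈ 3.4396


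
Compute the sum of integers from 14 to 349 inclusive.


Σₖ₌14^349 k = Σₖ₌₁^349 k − Σₖ₌₁^13 k
= 349·350/2 − 13·14/2
= 61075 − 91 = 60984

Σk = 60984


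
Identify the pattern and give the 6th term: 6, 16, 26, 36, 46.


Pattern: arithmetic (d=10)
Terms: 6, 16, 26, 36, 46
Next term = 56

Next term = 56


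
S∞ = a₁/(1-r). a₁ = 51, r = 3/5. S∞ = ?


S∞ = a₁/(1-r) = 51/(1 - 3/5)
= 51/(2/5)
= 255/2

S∞ = 255/2


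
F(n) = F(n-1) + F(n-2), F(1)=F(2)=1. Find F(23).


Fibonacci sequence: 1, 1, 2, 3, 5, 8, 13, 21, 34, 55, 89, ...
F(23) = 28657

F(23) = 28657


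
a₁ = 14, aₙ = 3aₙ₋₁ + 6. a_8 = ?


Computing step by step:
a_1 = 14
a_2 = 48
a_3 = 150
a_4 = 456
a_5 = 1374
a_6 = 4128
a_7 = 12390
a_8 = 37176


a_8 = 37176


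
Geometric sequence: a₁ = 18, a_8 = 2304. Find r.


r^(n-1) = aₙ/a₁
r^7 = 2304/18 = 128
r = 128^(1/7)
= 2

r = 2


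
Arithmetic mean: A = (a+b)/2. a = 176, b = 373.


AM = (176 + 373)/2 = 549/2 = 274.5

AM = 274.5


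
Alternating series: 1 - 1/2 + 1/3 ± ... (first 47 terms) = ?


S = 1 - 1/2 + 1/3 - 1/4 + 1/5 - 1/6 + 1/7 - 1/8 ± ...
= 0.7037
(Full series converges to +ln(2) ≈ +0.6931)

S_47 = 0.7037


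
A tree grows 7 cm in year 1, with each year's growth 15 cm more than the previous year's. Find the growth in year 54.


aₙ = a₁ + (n-1)d
= 7 + (54-1)×15
= 7 + 795
= 802

a_54 = 802


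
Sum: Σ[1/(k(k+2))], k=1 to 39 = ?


1/(k(k+2)) = (1/2)·(1/k - 1/(k+2)) (partial fractions)
Telescoping: Σ = (1/2)·(1 + 1/2 - 1/40 - 1/41) = 2379/3280

Sum = 2379/3280


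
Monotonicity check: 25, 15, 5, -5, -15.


Differences: -10, -10, -10, -10
All differences < 0 → strictly DECREASING

Monotonically decreasing


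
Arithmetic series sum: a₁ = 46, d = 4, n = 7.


aₙ = 46 + (7-1)×4 = 70
Sₙ = n(a₁+aₙ)/2 = 7×(46+70)/2
= 7×116/2 = 406

S_7 = 406


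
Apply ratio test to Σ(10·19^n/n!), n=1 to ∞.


aₙ = 10·19^n/n!
a_{n+1}/aₙ = 19^(n+1)/(n+1)! × n!/19^n  (constant 10 cancels)
= 19/(n+1)
L = lim(n→∞) 19/(n+1) = 0
L < 1 → series CONVERGES

Converges (ratio test: L = 0 < 1)


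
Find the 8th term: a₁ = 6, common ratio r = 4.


aₙ = a₁·r^(n-1)
= 6×4^7
= 6×16384
= 98304

a_8 = 98304


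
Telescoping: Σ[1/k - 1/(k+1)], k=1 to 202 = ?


Telescoping: adjacent terms cancel.
= 1/1 - 1/203
= 1 - 1/203 = 202/203

Sum = 202/203


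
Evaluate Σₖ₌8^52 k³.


Σₖ₌8^52 k³ = [52·53/2]² − [7·8/2]²
= 1898884 − 784 = 1898100

Σk³ = 1898100


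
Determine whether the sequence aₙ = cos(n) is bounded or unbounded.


For all n, -1 ≤ cos(n) ≤ 1, so -1 ≤ cos(n) ≤ 1
Lower bound: -1, Upper bound: 1
The sequence IS bounded

Bounded (-1 ≤ aₙ ≤ 1)


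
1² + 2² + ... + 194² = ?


n = 194
n(n+1)(2n+1)/6 = 194×195×389/6
= 14715870/6 = 2452645

Σk² = 2452645


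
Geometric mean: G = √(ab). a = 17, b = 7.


GM = √(17×7) = √119 = 10.9087

GM = 10.9087


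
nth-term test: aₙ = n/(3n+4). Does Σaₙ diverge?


lim(n→∞) n/(3n+4) = 1/3 = 1/3  (divide numerator and denominator by n)
lim aₙ = 1/3 ≠ 0 → series DIVERGES

Diverges (lim aₙ = 1/3 ≠ 0)


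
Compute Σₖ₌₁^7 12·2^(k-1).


Sₙ = 12×(2^7 - 1)/(2 - 1)
= 12×(128 - 1)/1
= 12×127/1
= 1524

S_7 = 1524


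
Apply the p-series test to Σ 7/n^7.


p-series test: Σ c/n^p converges if p > 1, diverges if p ≤ 1 (constant c > 0 doesn't affect convergence).
p = 7
7 > 1 → CONVERGES

Converges (p = 7 > 1)


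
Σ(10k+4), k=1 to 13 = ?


Σ(10k+4) = 10·Σk + 4·n
= 10·91 + 4·13
= 910 + 52 = 962

Σ = 962


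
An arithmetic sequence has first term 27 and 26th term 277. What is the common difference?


d = (aₙ - a₁)/(n-1)
= (277 - 27)/(26-1)
= 250/25 = 10

d = 10


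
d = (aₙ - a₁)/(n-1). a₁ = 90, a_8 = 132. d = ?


d = (aₙ - a₁)/(n-1)
= (132 - 90)/(8-1)
= 42/7 = 6

d = 6


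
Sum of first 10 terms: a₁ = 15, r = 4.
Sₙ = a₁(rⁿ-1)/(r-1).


Sₙ = 15×(4^10 - 1)/(4 - 1)
= 15×(1048576 - 1)/3
= 15×1048575/3
= 5242875

S_10 = 5242875


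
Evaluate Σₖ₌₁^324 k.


n(n+1)/2 = 324×325/2 = 105300/2 = 52650

Σk = 52650


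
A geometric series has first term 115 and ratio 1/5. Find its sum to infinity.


S∞ = a₁/(1-r) = 115/(1 - 1/5)
= 115/(4/5)
= 575/4

S∞ = 575/4


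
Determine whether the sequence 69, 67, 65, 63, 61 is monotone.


Differences: -2, -2, -2, -2
All differences < 0 → strictly DECREASING

Monotonically decreasing


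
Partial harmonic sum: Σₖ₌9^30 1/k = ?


Σₖ₌9^30 1/k = 1/9 + 1/10 + 1/11 + ... + 1/30
= 2974550125537/2329089562800
≈ 1.2771

Sum = 2974550125537/2329089562800 ≈ 1.2771


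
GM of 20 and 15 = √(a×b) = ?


GM = √(20×15) = √300 = 17.3205

GM = 17.3205


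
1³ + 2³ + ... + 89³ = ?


n(n+1)/2 = 89×90/2 = 4005
Σk³ = 4005² = 16040025

Σk³ = 16040025


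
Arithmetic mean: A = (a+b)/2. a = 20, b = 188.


AM = (20 + 188)/2 = 208/2 = 104

AM = 104


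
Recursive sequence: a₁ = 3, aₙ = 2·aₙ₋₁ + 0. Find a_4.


Computing step by step:
a_1 = 3
a_2 = 6
a_3 = 12
a_4 = 24


a_4 = 24


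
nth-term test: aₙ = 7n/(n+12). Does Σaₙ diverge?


lim(n→∞) 7n/(n+12) = 7/1 = 7  (divide numerator and denominator by n)
lim aₙ = 7 ≠ 0 → series DIVERGES

Diverges (lim aₙ = 7 ≠ 0)


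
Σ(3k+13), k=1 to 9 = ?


Σ(3k+13) = 3·Σk + 13·n
= 3·45 + 13·9
= 135 + 117 = 252

Σ = 252


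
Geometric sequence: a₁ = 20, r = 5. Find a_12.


aₙ = a₁·r^(n-1)
= 20×5^11
= 20×48828125
= 976562500

a_12 = 976562500


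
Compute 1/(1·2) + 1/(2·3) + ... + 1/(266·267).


1/(k(k+1)) = 1/k - 1/(k+1) (partial fractions)
Telescoping: Σ = 1 - 1/267 = 266/267

Sum = 266/267


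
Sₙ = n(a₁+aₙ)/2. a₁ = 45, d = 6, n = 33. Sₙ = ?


aₙ = 45 + (33-1)×6 = 237
Sₙ = n(a₁+aₙ)/2 = 33×(45+237)/2
= 33×282/2 = 4653

S_33 = 4653


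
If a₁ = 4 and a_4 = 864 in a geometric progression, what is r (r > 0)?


r^(n-1) = aₙ/a₁
r^3 = 864/4 = 216
r = 216^(1/3)
= 6

r = 6


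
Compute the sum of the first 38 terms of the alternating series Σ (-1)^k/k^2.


S = -1 + 1/4 - 1/9 + 1/16 - 1/25 + 1/36 - 1/49 + 1/64 ± ...
= -0.8221
(Full series converges to -π²/12 ≈ -0.8225)

S_38 = -0.8221


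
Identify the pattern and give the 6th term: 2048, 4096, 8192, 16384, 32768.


Pattern: powers of 2: 2ⁿ
Terms: 2048, 4096, 8192, 16384, 32768
Next term = 65536

Next term = 65536


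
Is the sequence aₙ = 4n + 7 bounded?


aₙ = 4n + 7 → as n→∞, aₙ→∞
No finite upper bound exists
The sequence is UNBOUNDED

Unbounded (aₙ → ∞ as n → ∞)


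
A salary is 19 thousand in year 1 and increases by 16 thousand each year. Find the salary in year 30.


aₙ = a₁ + (n-1)d
= 19 + (30-1)×16
= 19 + 464
= 483

a_30 = 483


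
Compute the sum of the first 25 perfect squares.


n = 25
n(n+1)(2n+1)/6 = 25×26×51/6
= 33150/6 = 5525

Σk² = 5525


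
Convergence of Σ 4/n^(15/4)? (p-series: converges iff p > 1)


p-series test: Σ c/n^p converges if p > 1, diverges if p ≤ 1 (constant c > 0 doesn't affect convergence).
p = 15/4
15/4 > 1 → CONVERGES

Converges (p = 15/4 > 1)


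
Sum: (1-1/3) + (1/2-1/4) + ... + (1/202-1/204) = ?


Telescoping with gap 2: two head and two tail terms survive.
= (1 + 1/2) - (1/203 + 1/204)
= 3/2 - 1/203 - 1/204 = 61711/41412

Sum = 61711/41412


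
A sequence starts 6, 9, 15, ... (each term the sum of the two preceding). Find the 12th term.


Computing iteratively: 6, 9, 15, 24, 39, 63, 102, 165, 267, 432, 699, 1131
a_12 = 1131

a_12 = 1131


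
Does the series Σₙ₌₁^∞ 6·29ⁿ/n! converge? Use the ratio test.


aₙ = 6·29^n/n!
a_{n+1}/aₙ = 29^(n+1)/(n+1)! × n!/29^n  (constant 6 cancels)
= 29/(n+1)
L = lim(n→∞) 29/(n+1) = 0
L < 1 → series CONVERGES

Converges (ratio test: L = 0 < 1)


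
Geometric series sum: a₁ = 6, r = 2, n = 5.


Sₙ = 6×(2^5 - 1)/(2 - 1)
= 6×(32 - 1)/1
= 6×31/1
= 186

S_5 = 186


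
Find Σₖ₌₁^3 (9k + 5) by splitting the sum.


Σ(9k+5) = 9·Σk + 5·n
= 9·6 + 5·3
= 54 + 15 = 69

Σ = 69


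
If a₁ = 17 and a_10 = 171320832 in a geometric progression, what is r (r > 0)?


r^(n-1) = aₙ/a₁
r^9 = 171320832/17 = 10077696
r = 10077696^(1/9)
= 6

r = 6


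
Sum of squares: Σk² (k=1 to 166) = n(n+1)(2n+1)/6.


n = 166
n(n+1)(2n+1)/6 = 166×167×333/6
= 9231426/6 = 1538571

Σk² = 1538571


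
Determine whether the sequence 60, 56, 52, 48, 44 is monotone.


Differences: -4, -4, -4, -4
All differences < 0 → strictly DECREASING

Monotonically decreasing


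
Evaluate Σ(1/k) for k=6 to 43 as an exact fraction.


Σₖ₌6^43 1/k = 1/6 + 1/7 + 1/8 + ... + 1/43
= 252819946339770257/122332313750680800
≈ 2.0667

Sum = 252819946339770257/122332313750680800 ≈ 2.0667


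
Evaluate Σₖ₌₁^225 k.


n(n+1)/2 = 225×226/2 = 50850/2 = 25425

Σk = 25425


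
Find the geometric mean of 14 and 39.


GM = √(14×39) = √546 = 23.3666

GM = 23.3666


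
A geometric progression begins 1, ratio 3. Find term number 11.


aₙ = a₁·r^(n-1)
= 1×3^10
= 1×59049
= 59049

a_11 = 59049


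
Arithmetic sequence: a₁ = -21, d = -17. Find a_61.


aₙ = a₁ + (n-1)d
= -21 + (61-1)×-17
= -21 - 1020
= -1041

a_61 = -1041


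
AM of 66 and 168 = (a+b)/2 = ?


AM = (66 + 168)/2 = 234/2 = 117

AM = 117


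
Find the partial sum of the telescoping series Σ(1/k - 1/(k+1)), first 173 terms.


Telescoping: adjacent terms cancel.
= 1/1 - 1/174
= 1 - 1/174 = 173/174

Sum = 173/174


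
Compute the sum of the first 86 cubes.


n(n+1)/2 = 86×87/2 = 3741
Σk³ = 3741² = 13995081

Σk³ = 13995081


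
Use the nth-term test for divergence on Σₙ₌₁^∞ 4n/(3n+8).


lim(n→∞) 4n/(3n+8) = 4/3 = 4/3  (divide numerator and denominator by n)
lim aₙ = 4/3 ≠ 0 → series DIVERGES

Diverges (lim aₙ = 4/3 ≠ 0)
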